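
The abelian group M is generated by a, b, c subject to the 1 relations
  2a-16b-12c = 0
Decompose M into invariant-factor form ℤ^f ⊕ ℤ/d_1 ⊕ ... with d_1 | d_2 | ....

rank_ℚ(R)=1; free=3−1=2
SNF(R) diag = [2] → torsion [2]

Answer: M ≅ ℤ^2 ⊕ ℤ/2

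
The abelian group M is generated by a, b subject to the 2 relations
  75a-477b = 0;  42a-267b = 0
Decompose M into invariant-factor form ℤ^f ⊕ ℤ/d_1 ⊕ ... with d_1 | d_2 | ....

rank_ℚ(R)=2; free=2−2=0
SNF(R) diag = [3, 3] → torsion [3, 3]

Answer: M ≅ ℤ/3 ⊕ ℤ/3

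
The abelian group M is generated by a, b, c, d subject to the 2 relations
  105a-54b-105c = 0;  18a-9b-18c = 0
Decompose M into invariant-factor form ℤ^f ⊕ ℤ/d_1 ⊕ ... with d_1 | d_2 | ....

Answer: M ≅ ℤ^2 ⊕ ℤ/3 ⊕ ℤ/9

Derivation:
rank_ℚ(R)=2; free=4−2=2
SNF(R) diag = [3, 9] → torsion [3, 9]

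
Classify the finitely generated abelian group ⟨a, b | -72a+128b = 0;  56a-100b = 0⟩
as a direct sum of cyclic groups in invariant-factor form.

Answer: M ≅ ℤ/4 ⊕ ℤ/8

Derivation:
rank_ℚ(R)=2; free=2−2=0
SNF(R) diag = [4, 8] → torsion [4, 8]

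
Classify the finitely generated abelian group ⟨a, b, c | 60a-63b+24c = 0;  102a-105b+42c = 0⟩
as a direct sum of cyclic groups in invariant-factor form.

Answer: M ≅ ℤ^1 ⊕ ℤ/3 ⊕ ℤ/6

Derivation:
rank_ℚ(R)=2; free=3−2=1
SNF(R) diag = [3, 6] → torsion [3, 6]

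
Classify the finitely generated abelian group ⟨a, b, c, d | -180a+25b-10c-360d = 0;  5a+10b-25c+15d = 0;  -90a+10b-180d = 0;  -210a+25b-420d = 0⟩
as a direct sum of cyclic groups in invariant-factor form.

rank_ℚ(R)=4; free=4−4=0
SNF(R) diag = [5, 5, 10, 30] → torsion [5, 5, 10, 30]

Answer: M ≅ ℤ/5 ⊕ ℤ/5 ⊕ ℤ/10 ⊕ ℤ/30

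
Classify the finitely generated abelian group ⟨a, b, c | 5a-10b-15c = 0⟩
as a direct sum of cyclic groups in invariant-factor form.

rank_ℚ(R)=1; free=3−1=2
SNF(R) diag = [5] → torsion [5]

Answer: M ≅ ℤ^2 ⊕ ℤ/5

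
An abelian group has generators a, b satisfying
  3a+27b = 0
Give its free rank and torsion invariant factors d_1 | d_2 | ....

Answer: M ≅ ℤ^1 ⊕ ℤ/3

Derivation:
rank_ℚ(R)=1; free=2−1=1
SNF(R) diag = [3] → torsion [3]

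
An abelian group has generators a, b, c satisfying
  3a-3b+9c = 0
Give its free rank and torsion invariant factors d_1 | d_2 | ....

Answer: M ≅ ℤ^2 ⊕ ℤ/3

Derivation:
rank_ℚ(R)=1; free=3−1=2
SNF(R) diag = [3] → torsion [3]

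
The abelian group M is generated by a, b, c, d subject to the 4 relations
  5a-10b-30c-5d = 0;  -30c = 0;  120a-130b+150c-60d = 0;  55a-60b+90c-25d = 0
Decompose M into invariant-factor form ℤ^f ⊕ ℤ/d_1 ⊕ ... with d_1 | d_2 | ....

rank_ℚ(R)=4; free=4−4=0
SNF(R) diag = [5, 10, 30, 30] → torsion [5, 10, 30, 30]

Answer: M ≅ ℤ/5 ⊕ ℤ/10 ⊕ ℤ/30 ⊕ ℤ/30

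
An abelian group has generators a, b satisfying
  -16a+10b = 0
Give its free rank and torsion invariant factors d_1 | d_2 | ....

Answer: M ≅ ℤ^1 ⊕ ℤ/2

Derivation:
rank_ℚ(R)=1; free=2−1=1
SNF(R) diag = [2] → torsion [2]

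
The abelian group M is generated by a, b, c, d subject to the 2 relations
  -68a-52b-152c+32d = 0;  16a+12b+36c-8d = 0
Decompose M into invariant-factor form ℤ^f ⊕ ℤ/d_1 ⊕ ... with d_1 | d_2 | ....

rank_ℚ(R)=2; free=4−2=2
SNF(R) diag = [4, 4] → torsion [4, 4]

Answer: M ≅ ℤ^2 ⊕ ℤ/4 ⊕ ℤ/4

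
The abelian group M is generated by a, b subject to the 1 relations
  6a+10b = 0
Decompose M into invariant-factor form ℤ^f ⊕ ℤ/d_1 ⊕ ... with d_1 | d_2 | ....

Answer: M ≅ ℤ^1 ⊕ ℤ/2

Derivation:
rank_ℚ(R)=1; free=2−1=1
SNF(R) diag = [2] → torsion [2]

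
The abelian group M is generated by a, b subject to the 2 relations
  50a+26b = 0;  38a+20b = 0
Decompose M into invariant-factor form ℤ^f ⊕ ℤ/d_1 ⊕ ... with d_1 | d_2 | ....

Answer: M ≅ ℤ/2 ⊕ ℤ/6

Derivation:
rank_ℚ(R)=2; free=2−2=0
SNF(R) diag = [2, 6] → torsion [2, 6]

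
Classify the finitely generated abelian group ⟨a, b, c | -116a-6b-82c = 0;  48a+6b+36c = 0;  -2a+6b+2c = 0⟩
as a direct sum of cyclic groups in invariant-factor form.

Answer: M ≅ ℤ/2 ⊕ ℤ/6 ⊕ ℤ/6

Derivation:
rank_ℚ(R)=3; free=3−3=0
SNF(R) diag = [2, 6, 6] → torsion [2, 6, 6]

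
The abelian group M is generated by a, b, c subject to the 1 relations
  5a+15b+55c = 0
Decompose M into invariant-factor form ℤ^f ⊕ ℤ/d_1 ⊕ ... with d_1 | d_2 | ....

rank_ℚ(R)=1; free=3−1=2
SNF(R) diag = [5] → torsion [5]

Answer: M ≅ ℤ^2 ⊕ ℤ/5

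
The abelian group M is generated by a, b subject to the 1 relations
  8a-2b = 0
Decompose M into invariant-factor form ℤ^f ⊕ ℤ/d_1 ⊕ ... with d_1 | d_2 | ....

Answer: M ≅ ℤ^1 ⊕ ℤ/2

Derivation:
rank_ℚ(R)=1; free=2−1=1
SNF(R) diag = [2] → torsion [2]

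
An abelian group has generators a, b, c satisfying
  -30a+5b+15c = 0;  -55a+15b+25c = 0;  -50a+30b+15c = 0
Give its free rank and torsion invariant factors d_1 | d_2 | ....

Answer: M ≅ ℤ/5 ⊕ ℤ/5 ⊕ ℤ/5

Derivation:
rank_ℚ(R)=3; free=3−3=0
SNF(R) diag = [5, 5, 5] → torsion [5, 5, 5]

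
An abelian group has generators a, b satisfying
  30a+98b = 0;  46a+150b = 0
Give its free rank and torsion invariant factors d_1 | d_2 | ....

rank_ℚ(R)=2; free=2−2=0
SNF(R) diag = [2, 4] → torsion [2, 4]

Answer: M ≅ ℤ/2 ⊕ ℤ/4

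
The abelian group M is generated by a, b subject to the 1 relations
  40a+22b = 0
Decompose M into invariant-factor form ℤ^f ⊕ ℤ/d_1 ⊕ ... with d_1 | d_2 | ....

Answer: M ≅ ℤ^1 ⊕ ℤ/2

Derivation:
rank_ℚ(R)=1; free=2−1=1
SNF(R) diag = [2] → torsion [2]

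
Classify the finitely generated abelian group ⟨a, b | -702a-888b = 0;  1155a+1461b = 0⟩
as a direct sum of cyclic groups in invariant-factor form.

rank_ℚ(R)=2; free=2−2=0
SNF(R) diag = [3, 6] → torsion [3, 6]

Answer: M ≅ ℤ/3 ⊕ ℤ/6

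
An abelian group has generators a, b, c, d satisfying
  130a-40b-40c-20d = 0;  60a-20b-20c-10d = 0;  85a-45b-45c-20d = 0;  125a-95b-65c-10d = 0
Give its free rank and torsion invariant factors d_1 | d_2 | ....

Answer: M ≅ ℤ/5 ⊕ ℤ/10 ⊕ ℤ/10 ⊕ ℤ/30

Derivation:
rank_ℚ(R)=4; free=4−4=0
SNF(R) diag = [5, 10, 10, 30] → torsion [5, 10, 10, 30]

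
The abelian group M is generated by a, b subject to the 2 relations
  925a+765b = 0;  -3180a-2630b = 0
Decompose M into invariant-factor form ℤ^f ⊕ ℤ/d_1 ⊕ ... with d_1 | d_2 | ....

Answer: M ≅ ℤ/5 ⊕ ℤ/10

Derivation:
rank_ℚ(R)=2; free=2−2=0
SNF(R) diag = [5, 10] → torsion [5, 10]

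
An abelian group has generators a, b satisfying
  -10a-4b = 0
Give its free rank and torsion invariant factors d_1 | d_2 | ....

rank_ℚ(R)=1; free=2−1=1
SNF(R) diag = [2] → torsion [2]

Answer: M ≅ ℤ^1 ⊕ ℤ/2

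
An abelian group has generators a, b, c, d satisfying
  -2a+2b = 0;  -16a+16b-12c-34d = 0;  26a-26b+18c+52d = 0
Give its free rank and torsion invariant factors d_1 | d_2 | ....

rank_ℚ(R)=3; free=4−3=1
SNF(R) diag = [2, 2, 6] → torsion [2, 2, 6]

Answer: M ≅ ℤ^1 ⊕ ℤ/2 ⊕ ℤ/2 ⊕ ℤ/6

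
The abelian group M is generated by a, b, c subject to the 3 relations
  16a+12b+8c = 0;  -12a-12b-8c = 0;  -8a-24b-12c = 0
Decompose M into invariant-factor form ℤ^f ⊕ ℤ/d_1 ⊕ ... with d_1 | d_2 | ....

rank_ℚ(R)=3; free=3−3=0
SNF(R) diag = [4, 4, 12] → torsion [4, 4, 12]

Answer: M ≅ ℤ/4 ⊕ ℤ/4 ⊕ ℤ/12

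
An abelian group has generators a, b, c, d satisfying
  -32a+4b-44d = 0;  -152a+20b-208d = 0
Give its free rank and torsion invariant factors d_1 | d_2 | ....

rank_ℚ(R)=2; free=4−2=2
SNF(R) diag = [4, 4] → torsion [4, 4]

Answer: M ≅ ℤ^2 ⊕ ℤ/4 ⊕ ℤ/4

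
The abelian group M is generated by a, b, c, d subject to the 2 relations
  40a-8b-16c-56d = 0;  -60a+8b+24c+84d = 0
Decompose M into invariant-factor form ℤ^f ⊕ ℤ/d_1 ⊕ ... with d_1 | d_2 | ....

Answer: M ≅ ℤ^2 ⊕ ℤ/4 ⊕ ℤ/8

Derivation:
rank_ℚ(R)=2; free=4−2=2
SNF(R) diag = [4, 8] → torsion [4, 8]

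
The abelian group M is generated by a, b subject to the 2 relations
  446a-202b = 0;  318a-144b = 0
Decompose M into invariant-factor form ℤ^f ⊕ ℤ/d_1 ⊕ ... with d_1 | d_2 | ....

rank_ℚ(R)=2; free=2−2=0
SNF(R) diag = [2, 6] → torsion [2, 6]

Answer: M ≅ ℤ/2 ⊕ ℤ/6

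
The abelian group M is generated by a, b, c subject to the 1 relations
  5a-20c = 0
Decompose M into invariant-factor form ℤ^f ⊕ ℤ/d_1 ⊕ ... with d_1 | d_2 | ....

rank_ℚ(R)=1; free=3−1=2
SNF(R) diag = [5] → torsion [5]

Answer: M ≅ ℤ^2 ⊕ ℤ/5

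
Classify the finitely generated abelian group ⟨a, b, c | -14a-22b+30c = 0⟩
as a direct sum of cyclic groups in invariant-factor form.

Answer: M ≅ ℤ^2 ⊕ ℤ/2

Derivation:
rank_ℚ(R)=1; free=3−1=2
SNF(R) diag = [2] → torsion [2]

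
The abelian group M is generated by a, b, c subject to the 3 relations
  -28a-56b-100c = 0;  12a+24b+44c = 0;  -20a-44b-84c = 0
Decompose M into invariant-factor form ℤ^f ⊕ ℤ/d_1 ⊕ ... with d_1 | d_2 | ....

Answer: M ≅ ℤ/4 ⊕ ℤ/4 ⊕ ℤ/8

Derivation:
rank_ℚ(R)=3; free=3−3=0
SNF(R) diag = [4, 4, 8] → torsion [4, 4, 8]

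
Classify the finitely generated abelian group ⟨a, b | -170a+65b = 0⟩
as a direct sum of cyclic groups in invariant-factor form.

Answer: M ≅ ℤ^1 ⊕ ℤ/5

Derivation:
rank_ℚ(R)=1; free=2−1=1
SNF(R) diag = [5] → torsion [5]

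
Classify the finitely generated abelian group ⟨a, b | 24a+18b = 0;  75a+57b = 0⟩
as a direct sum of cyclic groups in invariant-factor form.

rank_ℚ(R)=2; free=2−2=0
SNF(R) diag = [3, 6] → torsion [3, 6]

Answer: M ≅ ℤ/3 ⊕ ℤ/6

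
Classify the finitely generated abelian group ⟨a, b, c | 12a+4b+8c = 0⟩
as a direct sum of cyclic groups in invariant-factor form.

rank_ℚ(R)=1; free=3−1=2
SNF(R) diag = [4] → torsion [4]

Answer: M ≅ ℤ^2 ⊕ ℤ/4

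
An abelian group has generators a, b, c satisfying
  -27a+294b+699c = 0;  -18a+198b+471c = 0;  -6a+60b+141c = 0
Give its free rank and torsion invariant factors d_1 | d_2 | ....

Answer: M ≅ ℤ/3 ⊕ ℤ/3 ⊕ ℤ/6

Derivation:
rank_ℚ(R)=3; free=3−3=0
SNF(R) diag = [3, 3, 6] → torsion [3, 3, 6]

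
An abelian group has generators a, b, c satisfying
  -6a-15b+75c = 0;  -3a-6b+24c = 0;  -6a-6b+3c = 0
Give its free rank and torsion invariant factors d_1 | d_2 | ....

rank_ℚ(R)=3; free=3−3=0
SNF(R) diag = [3, 3, 9] → torsion [3, 3, 9]

Answer: M ≅ ℤ/3 ⊕ ℤ/3 ⊕ ℤ/9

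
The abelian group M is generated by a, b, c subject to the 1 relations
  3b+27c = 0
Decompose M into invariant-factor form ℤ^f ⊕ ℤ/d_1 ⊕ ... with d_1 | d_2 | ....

rank_ℚ(R)=1; free=3−1=2
SNF(R) diag = [3] → torsion [3]

Answer: M ≅ ℤ^2 ⊕ ℤ/3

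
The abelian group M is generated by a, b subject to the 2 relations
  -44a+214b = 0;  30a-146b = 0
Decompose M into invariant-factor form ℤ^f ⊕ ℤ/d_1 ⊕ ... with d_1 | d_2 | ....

Answer: M ≅ ℤ/2 ⊕ ℤ/2

Derivation:
rank_ℚ(R)=2; free=2−2=0
SNF(R) diag = [2, 2] → torsion [2, 2]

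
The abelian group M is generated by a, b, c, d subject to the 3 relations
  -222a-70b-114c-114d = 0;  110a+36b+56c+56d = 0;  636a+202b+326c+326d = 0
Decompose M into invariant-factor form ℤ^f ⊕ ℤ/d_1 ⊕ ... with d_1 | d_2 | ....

rank_ℚ(R)=3; free=4−3=1
SNF(R) diag = [2, 2, 4] → torsion [2, 2, 4]

Answer: M ≅ ℤ^1 ⊕ ℤ/2 ⊕ ℤ/2 ⊕ ℤ/4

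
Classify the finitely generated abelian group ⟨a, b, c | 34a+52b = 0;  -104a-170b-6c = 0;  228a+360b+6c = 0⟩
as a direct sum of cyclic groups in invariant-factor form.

Answer: M ≅ ℤ/2 ⊕ ℤ/6 ⊕ ℤ/6

Derivation:
rank_ℚ(R)=3; free=3−3=0
SNF(R) diag = [2, 6, 6] → torsion [2, 6, 6]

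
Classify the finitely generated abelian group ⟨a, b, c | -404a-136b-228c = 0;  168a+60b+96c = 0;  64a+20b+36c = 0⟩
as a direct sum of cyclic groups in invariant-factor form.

rank_ℚ(R)=3; free=3−3=0
SNF(R) diag = [4, 12, 12] → torsion [4, 12, 12]

Answer: M ≅ ℤ/4 ⊕ ℤ/12 ⊕ ℤ/12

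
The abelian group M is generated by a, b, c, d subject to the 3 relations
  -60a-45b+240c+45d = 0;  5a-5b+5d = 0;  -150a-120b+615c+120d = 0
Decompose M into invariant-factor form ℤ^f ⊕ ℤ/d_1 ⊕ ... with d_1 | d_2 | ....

Answer: M ≅ ℤ^1 ⊕ ℤ/5 ⊕ ℤ/15 ⊕ ℤ/15

Derivation:
rank_ℚ(R)=3; free=4−3=1
SNF(R) diag = [5, 15, 15] → torsion [5, 15, 15]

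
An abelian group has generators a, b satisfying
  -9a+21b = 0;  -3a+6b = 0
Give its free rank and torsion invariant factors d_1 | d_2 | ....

rank_ℚ(R)=2; free=2−2=0
SNF(R) diag = [3, 3] → torsion [3, 3]

Answer: M ≅ ℤ/3 ⊕ ℤ/3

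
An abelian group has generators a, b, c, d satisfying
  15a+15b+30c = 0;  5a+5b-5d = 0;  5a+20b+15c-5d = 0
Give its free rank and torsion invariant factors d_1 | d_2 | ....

Answer: M ≅ ℤ^1 ⊕ ℤ/5 ⊕ ℤ/15 ⊕ ℤ/15

Derivation:
rank_ℚ(R)=3; free=4−3=1
SNF(R) diag = [5, 15, 15] → torsion [5, 15, 15]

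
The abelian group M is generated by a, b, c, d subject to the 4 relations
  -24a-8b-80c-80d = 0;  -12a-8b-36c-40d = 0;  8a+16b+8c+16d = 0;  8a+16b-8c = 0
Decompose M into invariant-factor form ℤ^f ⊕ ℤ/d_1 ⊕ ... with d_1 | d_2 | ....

rank_ℚ(R)=4; free=4−4=0
SNF(R) diag = [4, 8, 16, 16] → torsion [4, 8, 16, 16]

Answer: M ≅ ℤ/4 ⊕ ℤ/8 ⊕ ℤ/16 ⊕ ℤ/16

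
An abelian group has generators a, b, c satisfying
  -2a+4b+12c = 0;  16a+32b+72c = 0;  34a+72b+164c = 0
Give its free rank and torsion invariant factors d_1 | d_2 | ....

Answer: M ≅ ℤ/2 ⊕ ℤ/4 ⊕ ℤ/8

Derivation:
rank_ℚ(R)=3; free=3−3=0
SNF(R) diag = [2, 4, 8] → torsion [2, 4, 8]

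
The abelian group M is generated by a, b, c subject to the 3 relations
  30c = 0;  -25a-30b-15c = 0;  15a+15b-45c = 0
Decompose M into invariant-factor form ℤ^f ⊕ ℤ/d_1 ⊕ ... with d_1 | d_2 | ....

rank_ℚ(R)=3; free=3−3=0
SNF(R) diag = [5, 15, 30] → torsion [5, 15, 30]

Answer: M ≅ ℤ/5 ⊕ ℤ/15 ⊕ ℤ/30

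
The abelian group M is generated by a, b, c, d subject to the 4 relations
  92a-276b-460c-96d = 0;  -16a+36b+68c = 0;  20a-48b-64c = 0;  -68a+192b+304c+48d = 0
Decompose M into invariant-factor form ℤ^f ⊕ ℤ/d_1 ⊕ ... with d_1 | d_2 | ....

rank_ℚ(R)=4; free=4−4=0
SNF(R) diag = [4, 12, 24, 48] → torsion [4, 12, 24, 48]

Answer: M ≅ ℤ/4 ⊕ ℤ/12 ⊕ ℤ/24 ⊕ ℤ/48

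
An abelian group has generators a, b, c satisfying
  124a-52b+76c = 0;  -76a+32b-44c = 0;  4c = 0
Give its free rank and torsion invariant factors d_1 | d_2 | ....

rank_ℚ(R)=3; free=3−3=0
SNF(R) diag = [4, 4, 4] → torsion [4, 4, 4]

Answer: M ≅ ℤ/4 ⊕ ℤ/4 ⊕ ℤ/4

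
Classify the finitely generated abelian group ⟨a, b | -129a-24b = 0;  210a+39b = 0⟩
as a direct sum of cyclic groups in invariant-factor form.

Answer: M ≅ ℤ/3 ⊕ ℤ/3

Derivation:
rank_ℚ(R)=2; free=2−2=0
SNF(R) diag = [3, 3] → torsion [3, 3]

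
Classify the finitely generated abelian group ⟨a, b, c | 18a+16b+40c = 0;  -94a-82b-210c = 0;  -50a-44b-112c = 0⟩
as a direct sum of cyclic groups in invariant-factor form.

Answer: M ≅ ℤ/2 ⊕ ℤ/2 ⊕ ℤ/4

Derivation:
rank_ℚ(R)=3; free=3−3=0
SNF(R) diag = [2, 2, 4] → torsion [2, 2, 4]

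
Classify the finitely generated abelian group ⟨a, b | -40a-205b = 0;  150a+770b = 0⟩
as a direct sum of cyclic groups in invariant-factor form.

Answer: M ≅ ℤ/5 ⊕ ℤ/10

Derivation:
rank_ℚ(R)=2; free=2−2=0
SNF(R) diag = [5, 10] → torsion [5, 10]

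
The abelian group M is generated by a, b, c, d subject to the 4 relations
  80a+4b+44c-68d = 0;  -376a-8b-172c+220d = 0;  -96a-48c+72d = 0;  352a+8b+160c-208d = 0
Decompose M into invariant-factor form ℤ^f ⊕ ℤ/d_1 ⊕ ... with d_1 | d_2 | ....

Answer: M ≅ ℤ/4 ⊕ ℤ/12 ⊕ ℤ/24 ⊕ ℤ/48

Derivation:
rank_ℚ(R)=4; free=4−4=0
SNF(R) diag = [4, 12, 24, 48] → torsion [4, 12, 24, 48]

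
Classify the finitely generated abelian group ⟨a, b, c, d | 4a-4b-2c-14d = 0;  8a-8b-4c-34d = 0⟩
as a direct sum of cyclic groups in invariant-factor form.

Answer: M ≅ ℤ^2 ⊕ ℤ/2 ⊕ ℤ/6

Derivation:
rank_ℚ(R)=2; free=4−2=2
SNF(R) diag = [2, 6] → torsion [2, 6]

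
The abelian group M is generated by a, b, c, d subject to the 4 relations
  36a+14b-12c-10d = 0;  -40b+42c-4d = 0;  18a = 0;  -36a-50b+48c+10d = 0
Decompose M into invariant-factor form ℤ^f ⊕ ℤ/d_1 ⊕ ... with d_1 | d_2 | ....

rank_ℚ(R)=4; free=4−4=0
SNF(R) diag = [2, 6, 18, 36] → torsion [2, 6, 18, 36]

Answer: M ≅ ℤ/2 ⊕ ℤ/6 ⊕ ℤ/18 ⊕ ℤ/36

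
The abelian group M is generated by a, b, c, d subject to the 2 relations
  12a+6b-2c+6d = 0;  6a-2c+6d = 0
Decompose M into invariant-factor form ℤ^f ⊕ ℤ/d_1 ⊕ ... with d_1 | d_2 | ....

Answer: M ≅ ℤ^2 ⊕ ℤ/2 ⊕ ℤ/6

Derivation:
rank_ℚ(R)=2; free=4−2=2
SNF(R) diag = [2, 6] → torsion [2, 6]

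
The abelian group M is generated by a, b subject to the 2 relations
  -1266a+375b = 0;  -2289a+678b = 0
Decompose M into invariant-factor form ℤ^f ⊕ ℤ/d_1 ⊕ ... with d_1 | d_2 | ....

Answer: M ≅ ℤ/3 ⊕ ℤ/9

Derivation:
rank_ℚ(R)=2; free=2−2=0
SNF(R) diag = [3, 9] → torsion [3, 9]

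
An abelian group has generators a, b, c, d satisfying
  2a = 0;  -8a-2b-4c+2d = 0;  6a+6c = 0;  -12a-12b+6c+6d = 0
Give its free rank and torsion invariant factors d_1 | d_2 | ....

rank_ℚ(R)=4; free=4−4=0
SNF(R) diag = [2, 2, 6, 6] → torsion [2, 2, 6, 6]

Answer: M ≅ ℤ/2 ⊕ ℤ/2 ⊕ ℤ/6 ⊕ ℤ/6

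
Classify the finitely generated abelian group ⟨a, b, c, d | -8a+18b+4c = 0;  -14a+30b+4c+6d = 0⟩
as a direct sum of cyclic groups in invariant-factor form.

Answer: M ≅ ℤ^2 ⊕ ℤ/2 ⊕ ℤ/6

Derivation:
rank_ℚ(R)=2; free=4−2=2
SNF(R) diag = [2, 6] → torsion [2, 6]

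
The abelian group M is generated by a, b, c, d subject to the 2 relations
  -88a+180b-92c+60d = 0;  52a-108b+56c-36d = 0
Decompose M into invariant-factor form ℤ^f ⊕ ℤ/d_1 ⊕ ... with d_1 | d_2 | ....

rank_ℚ(R)=2; free=4−2=2
SNF(R) diag = [4, 12] → torsion [4, 12]

Answer: M ≅ ℤ^2 ⊕ ℤ/4 ⊕ ℤ/12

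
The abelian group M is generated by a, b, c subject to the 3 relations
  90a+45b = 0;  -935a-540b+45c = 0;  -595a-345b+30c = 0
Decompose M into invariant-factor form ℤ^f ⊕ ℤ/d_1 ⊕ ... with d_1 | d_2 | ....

Answer: M ≅ ℤ/5 ⊕ ℤ/15 ⊕ ℤ/45

Derivation:
rank_ℚ(R)=3; free=3−3=0
SNF(R) diag = [5, 15, 45] → torsion [5, 15, 45]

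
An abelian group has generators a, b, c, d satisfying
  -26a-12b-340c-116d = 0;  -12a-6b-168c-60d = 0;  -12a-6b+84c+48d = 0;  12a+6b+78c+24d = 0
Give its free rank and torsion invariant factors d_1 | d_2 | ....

Answer: M ≅ ℤ/2 ⊕ ℤ/6 ⊕ ℤ/18 ⊕ ℤ/36

Derivation:
rank_ℚ(R)=4; free=4−4=0
SNF(R) diag = [2, 6, 18, 36] → torsion [2, 6, 18, 36]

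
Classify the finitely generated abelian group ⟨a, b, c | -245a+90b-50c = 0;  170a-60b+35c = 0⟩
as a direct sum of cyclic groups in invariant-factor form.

Answer: M ≅ ℤ^1 ⊕ ℤ/5 ⊕ ℤ/15

Derivation:
rank_ℚ(R)=2; free=3−2=1
SNF(R) diag = [5, 15] → torsion [5, 15]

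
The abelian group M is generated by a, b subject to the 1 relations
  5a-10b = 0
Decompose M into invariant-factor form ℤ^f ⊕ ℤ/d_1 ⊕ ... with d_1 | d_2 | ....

Answer: M ≅ ℤ^1 ⊕ ℤ/5

Derivation:
rank_ℚ(R)=1; free=2−1=1
SNF(R) diag = [5] → torsion [5]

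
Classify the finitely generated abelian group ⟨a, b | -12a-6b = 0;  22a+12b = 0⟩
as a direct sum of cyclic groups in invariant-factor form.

rank_ℚ(R)=2; free=2−2=0
SNF(R) diag = [2, 6] → torsion [2, 6]

Answer: M ≅ ℤ/2 ⊕ ℤ/6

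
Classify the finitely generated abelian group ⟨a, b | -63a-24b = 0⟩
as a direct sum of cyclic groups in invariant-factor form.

rank_ℚ(R)=1; free=2−1=1
SNF(R) diag = [3] → torsion [3]

Answer: M ≅ ℤ^1 ⊕ ℤ/3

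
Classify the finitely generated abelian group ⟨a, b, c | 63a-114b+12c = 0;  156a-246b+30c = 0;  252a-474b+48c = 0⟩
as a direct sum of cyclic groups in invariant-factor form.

rank_ℚ(R)=3; free=3−3=0
SNF(R) diag = [3, 6, 18] → torsion [3, 6, 18]

Answer: M ≅ ℤ/3 ⊕ ℤ/6 ⊕ ℤ/18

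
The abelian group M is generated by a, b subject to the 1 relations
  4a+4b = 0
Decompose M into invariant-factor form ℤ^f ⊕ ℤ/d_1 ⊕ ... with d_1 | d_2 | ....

rank_ℚ(R)=1; free=2−1=1
SNF(R) diag = [4] → torsion [4]

Answer: M ≅ ℤ^1 ⊕ ℤ/4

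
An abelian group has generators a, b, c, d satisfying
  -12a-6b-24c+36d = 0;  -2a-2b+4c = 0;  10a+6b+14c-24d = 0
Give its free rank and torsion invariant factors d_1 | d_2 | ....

Answer: M ≅ ℤ^1 ⊕ ℤ/2 ⊕ ℤ/2 ⊕ ℤ/6

Derivation:
rank_ℚ(R)=3; free=4−3=1
SNF(R) diag = [2, 2, 6] → torsion [2, 2, 6]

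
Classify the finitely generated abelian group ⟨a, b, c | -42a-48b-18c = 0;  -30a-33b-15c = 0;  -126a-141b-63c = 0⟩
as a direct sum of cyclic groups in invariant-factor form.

rank_ℚ(R)=3; free=3−3=0
SNF(R) diag = [3, 6, 12] → torsion [3, 6, 12]

Answer: M ≅ ℤ/3 ⊕ ℤ/6 ⊕ ℤ/12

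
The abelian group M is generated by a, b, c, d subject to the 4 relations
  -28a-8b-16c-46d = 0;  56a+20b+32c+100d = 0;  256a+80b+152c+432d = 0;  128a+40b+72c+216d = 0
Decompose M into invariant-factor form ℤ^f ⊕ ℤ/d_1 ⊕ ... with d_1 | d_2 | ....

Answer: M ≅ ℤ/2 ⊕ ℤ/4 ⊕ ℤ/8 ⊕ ℤ/16

Derivation:
rank_ℚ(R)=4; free=4−4=0
SNF(R) diag = [2, 4, 8, 16] → torsion [2, 4, 8, 16]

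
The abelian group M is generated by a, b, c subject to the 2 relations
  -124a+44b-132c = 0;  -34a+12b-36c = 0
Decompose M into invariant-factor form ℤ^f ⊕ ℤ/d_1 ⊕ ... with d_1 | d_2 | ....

Answer: M ≅ ℤ^1 ⊕ ℤ/2 ⊕ ℤ/4

Derivation:
rank_ℚ(R)=2; free=3−2=1
SNF(R) diag = [2, 4] → torsion [2, 4]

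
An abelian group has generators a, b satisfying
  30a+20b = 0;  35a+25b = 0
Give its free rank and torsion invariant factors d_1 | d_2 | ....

rank_ℚ(R)=2; free=2−2=0
SNF(R) diag = [5, 10] → torsion [5, 10]

Answer: M ≅ ℤ/5 ⊕ ℤ/10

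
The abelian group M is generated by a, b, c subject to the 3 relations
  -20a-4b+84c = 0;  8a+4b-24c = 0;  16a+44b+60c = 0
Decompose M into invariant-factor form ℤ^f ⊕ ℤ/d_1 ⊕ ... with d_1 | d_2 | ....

Answer: M ≅ ℤ/4 ⊕ ℤ/12 ⊕ ℤ/36

Derivation:
rank_ℚ(R)=3; free=3−3=0
SNF(R) diag = [4, 12, 36] → torsion [4, 12, 36]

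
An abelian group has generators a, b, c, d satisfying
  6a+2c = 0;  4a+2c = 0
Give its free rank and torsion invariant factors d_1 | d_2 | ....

Answer: M ≅ ℤ^2 ⊕ ℤ/2 ⊕ ℤ/2

Derivation:
rank_ℚ(R)=2; free=4−2=2
SNF(R) diag = [2, 2] → torsion [2, 2]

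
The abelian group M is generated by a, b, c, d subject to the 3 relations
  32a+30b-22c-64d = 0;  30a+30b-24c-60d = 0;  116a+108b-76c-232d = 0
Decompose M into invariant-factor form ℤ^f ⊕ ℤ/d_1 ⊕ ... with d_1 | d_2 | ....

Answer: M ≅ ℤ^1 ⊕ ℤ/2 ⊕ ℤ/6 ⊕ ℤ/12

Derivation:
rank_ℚ(R)=3; free=4−3=1
SNF(R) diag = [2, 6, 12] → torsion [2, 6, 12]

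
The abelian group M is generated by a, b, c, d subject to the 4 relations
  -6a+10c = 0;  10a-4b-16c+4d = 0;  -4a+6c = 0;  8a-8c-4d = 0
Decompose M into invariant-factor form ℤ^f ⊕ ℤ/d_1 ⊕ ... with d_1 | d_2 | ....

Answer: M ≅ ℤ/2 ⊕ ℤ/2 ⊕ ℤ/4 ⊕ ℤ/4

Derivation:
rank_ℚ(R)=4; free=4−4=0
SNF(R) diag = [2, 2, 4, 4] → torsion [2, 2, 4, 4]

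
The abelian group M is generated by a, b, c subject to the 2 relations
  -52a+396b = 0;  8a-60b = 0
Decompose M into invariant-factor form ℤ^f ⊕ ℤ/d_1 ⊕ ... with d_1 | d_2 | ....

rank_ℚ(R)=2; free=3−2=1
SNF(R) diag = [4, 12] → torsion [4, 12]

Answer: M ≅ ℤ^1 ⊕ ℤ/4 ⊕ ℤ/12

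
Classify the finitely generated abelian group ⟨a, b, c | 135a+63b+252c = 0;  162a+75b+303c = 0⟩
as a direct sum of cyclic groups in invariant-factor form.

Answer: M ≅ ℤ^1 ⊕ ℤ/3 ⊕ ℤ/9

Derivation:
rank_ℚ(R)=2; free=3−2=1
SNF(R) diag = [3, 9] → torsion [3, 9]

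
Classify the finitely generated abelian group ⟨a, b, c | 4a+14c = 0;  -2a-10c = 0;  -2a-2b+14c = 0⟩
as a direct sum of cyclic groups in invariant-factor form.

Answer: M ≅ ℤ/2 ⊕ ℤ/2 ⊕ ℤ/6

Derivation:
rank_ℚ(R)=3; free=3−3=0
SNF(R) diag = [2, 2, 6] → torsion [2, 2, 6]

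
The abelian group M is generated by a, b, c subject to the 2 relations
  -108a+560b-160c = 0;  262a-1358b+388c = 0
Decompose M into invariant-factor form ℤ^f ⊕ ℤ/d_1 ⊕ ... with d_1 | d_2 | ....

rank_ℚ(R)=2; free=3−2=1
SNF(R) diag = [2, 4] → torsion [2, 4]

Answer: M ≅ ℤ^1 ⊕ ℤ/2 ⊕ ℤ/4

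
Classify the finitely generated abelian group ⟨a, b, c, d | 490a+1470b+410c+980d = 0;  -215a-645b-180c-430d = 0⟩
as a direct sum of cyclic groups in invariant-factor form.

rank_ℚ(R)=2; free=4−2=2
SNF(R) diag = [5, 10] → torsion [5, 10]

Answer: M ≅ ℤ^2 ⊕ ℤ/5 ⊕ ℤ/10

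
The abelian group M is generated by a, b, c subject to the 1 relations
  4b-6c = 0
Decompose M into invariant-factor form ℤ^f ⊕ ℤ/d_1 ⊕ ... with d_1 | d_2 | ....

Answer: M ≅ ℤ^2 ⊕ ℤ/2

Derivation:
rank_ℚ(R)=1; free=3−1=2
SNF(R) diag = [2] → torsion [2]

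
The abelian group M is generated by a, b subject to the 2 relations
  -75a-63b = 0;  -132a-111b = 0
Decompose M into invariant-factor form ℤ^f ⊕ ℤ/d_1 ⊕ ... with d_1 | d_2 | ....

Answer: M ≅ ℤ/3 ⊕ ℤ/3

Derivation:
rank_ℚ(R)=2; free=2−2=0
SNF(R) diag = [3, 3] → torsion [3, 3]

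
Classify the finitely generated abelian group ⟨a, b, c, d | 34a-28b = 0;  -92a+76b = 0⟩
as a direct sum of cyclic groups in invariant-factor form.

rank_ℚ(R)=2; free=4−2=2
SNF(R) diag = [2, 4] → torsion [2, 4]

Answer: M ≅ ℤ^2 ⊕ ℤ/2 ⊕ ℤ/4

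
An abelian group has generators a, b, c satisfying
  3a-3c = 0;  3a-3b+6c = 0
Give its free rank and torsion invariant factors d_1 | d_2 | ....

rank_ℚ(R)=2; free=3−2=1
SNF(R) diag = [3, 3] → torsion [3, 3]

Answer: M ≅ ℤ^1 ⊕ ℤ/3 ⊕ ℤ/3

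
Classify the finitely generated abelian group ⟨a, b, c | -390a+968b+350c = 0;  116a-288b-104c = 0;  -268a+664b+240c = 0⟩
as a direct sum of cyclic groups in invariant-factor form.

Answer: M ≅ ℤ/2 ⊕ ℤ/4 ⊕ ℤ/8

Derivation:
rank_ℚ(R)=3; free=3−3=0
SNF(R) diag = [2, 4, 8] → torsion [2, 4, 8]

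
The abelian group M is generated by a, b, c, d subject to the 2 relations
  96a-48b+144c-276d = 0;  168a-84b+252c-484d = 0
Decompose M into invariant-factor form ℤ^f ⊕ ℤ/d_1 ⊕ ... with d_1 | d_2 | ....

Answer: M ≅ ℤ^2 ⊕ ℤ/4 ⊕ ℤ/12

Derivation:
rank_ℚ(R)=2; free=4−2=2
SNF(R) diag = [4, 12] → torsion [4, 12]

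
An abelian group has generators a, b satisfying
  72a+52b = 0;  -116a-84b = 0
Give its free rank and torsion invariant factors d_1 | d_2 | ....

rank_ℚ(R)=2; free=2−2=0
SNF(R) diag = [4, 4] → torsion [4, 4]

Answer: M ≅ ℤ/4 ⊕ ℤ/4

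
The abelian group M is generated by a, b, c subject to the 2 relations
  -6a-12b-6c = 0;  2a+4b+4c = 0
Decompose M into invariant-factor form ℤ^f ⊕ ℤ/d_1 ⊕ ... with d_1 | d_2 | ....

rank_ℚ(R)=2; free=3−2=1
SNF(R) diag = [2, 6] → torsion [2, 6]

Answer: M ≅ ℤ^1 ⊕ ℤ/2 ⊕ ℤ/6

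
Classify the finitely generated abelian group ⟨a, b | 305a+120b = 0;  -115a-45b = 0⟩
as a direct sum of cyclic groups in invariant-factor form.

Answer: M ≅ ℤ/5 ⊕ ℤ/15

Derivation:
rank_ℚ(R)=2; free=2−2=0
SNF(R) diag = [5, 15] → torsion [5, 15]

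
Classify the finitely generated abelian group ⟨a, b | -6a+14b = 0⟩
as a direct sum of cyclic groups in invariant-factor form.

rank_ℚ(R)=1; free=2−1=1
SNF(R) diag = [2] → torsion [2]

Answer: M ≅ ℤ^1 ⊕ ℤ/2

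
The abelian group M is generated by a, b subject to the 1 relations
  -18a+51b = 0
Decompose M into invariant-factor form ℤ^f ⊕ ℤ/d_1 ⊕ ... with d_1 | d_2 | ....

rank_ℚ(R)=1; free=2−1=1
SNF(R) diag = [3] → torsion [3]

Answer: M ≅ ℤ^1 ⊕ ℤ/3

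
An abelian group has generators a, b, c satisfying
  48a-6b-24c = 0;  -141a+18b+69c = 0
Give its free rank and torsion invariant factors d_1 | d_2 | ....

rank_ℚ(R)=2; free=3−2=1
SNF(R) diag = [3, 6] → torsion [3, 6]

Answer: M ≅ ℤ^1 ⊕ ℤ/3 ⊕ ℤ/6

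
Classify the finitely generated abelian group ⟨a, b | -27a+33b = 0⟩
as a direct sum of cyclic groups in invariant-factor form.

rank_ℚ(R)=1; free=2−1=1
SNF(R) diag = [3] → torsion [3]

Answer: M ≅ ℤ^1 ⊕ ℤ/3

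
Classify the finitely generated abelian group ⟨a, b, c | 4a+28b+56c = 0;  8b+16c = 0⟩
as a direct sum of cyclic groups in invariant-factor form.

rank_ℚ(R)=2; free=3−2=1
SNF(R) diag = [4, 8] → torsion [4, 8]

Answer: M ≅ ℤ^1 ⊕ ℤ/4 ⊕ ℤ/8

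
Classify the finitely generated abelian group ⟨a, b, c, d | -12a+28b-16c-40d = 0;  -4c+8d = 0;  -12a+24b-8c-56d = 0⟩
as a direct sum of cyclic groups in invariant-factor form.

Answer: M ≅ ℤ^1 ⊕ ℤ/4 ⊕ ℤ/4 ⊕ ℤ/12

Derivation:
rank_ℚ(R)=3; free=4−3=1
SNF(R) diag = [4, 4, 12] → torsion [4, 4, 12]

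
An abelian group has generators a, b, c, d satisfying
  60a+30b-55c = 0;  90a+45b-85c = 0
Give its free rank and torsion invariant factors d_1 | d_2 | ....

rank_ℚ(R)=2; free=4−2=2
SNF(R) diag = [5, 15] → torsion [5, 15]

Answer: M ≅ ℤ^2 ⊕ ℤ/5 ⊕ ℤ/15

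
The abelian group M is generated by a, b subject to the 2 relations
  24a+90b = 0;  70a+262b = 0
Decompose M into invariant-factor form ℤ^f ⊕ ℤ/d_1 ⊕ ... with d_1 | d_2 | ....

Answer: M ≅ ℤ/2 ⊕ ℤ/6

Derivation:
rank_ℚ(R)=2; free=2−2=0
SNF(R) diag = [2, 6] → torsion [2, 6]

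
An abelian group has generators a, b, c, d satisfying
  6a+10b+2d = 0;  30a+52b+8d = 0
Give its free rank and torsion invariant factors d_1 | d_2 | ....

Answer: M ≅ ℤ^2 ⊕ ℤ/2 ⊕ ℤ/6

Derivation:
rank_ℚ(R)=2; free=4−2=2
SNF(R) diag = [2, 6] → torsion [2, 6]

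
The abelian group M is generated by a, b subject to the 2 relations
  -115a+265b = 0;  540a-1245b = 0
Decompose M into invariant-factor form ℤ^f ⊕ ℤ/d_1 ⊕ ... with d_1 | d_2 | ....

Answer: M ≅ ℤ/5 ⊕ ℤ/15

Derivation:
rank_ℚ(R)=2; free=2−2=0
SNF(R) diag = [5, 15] → torsion [5, 15]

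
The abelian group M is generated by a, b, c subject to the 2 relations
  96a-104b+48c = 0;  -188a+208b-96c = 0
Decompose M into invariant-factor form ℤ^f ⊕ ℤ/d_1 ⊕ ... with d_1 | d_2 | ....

rank_ℚ(R)=2; free=3−2=1
SNF(R) diag = [4, 8] → torsion [4, 8]

Answer: M ≅ ℤ^1 ⊕ ℤ/4 ⊕ ℤ/8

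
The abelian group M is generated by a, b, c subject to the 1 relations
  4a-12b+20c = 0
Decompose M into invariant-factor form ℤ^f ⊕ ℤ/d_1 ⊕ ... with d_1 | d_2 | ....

Answer: M ≅ ℤ^2 ⊕ ℤ/4

Derivation:
rank_ℚ(R)=1; free=3−1=2
SNF(R) diag = [4] → torsion [4]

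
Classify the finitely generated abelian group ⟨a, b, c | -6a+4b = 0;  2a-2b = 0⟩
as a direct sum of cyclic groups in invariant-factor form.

Answer: M ≅ ℤ^1 ⊕ ℤ/2 ⊕ ℤ/2

Derivation:
rank_ℚ(R)=2; free=3−2=1
SNF(R) diag = [2, 2] → torsion [2, 2]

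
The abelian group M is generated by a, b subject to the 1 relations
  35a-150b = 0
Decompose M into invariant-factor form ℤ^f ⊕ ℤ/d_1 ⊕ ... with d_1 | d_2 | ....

Answer: M ≅ ℤ^1 ⊕ ℤ/5

Derivation:
rank_ℚ(R)=1; free=2−1=1
SNF(R) diag = [5] → torsion [5]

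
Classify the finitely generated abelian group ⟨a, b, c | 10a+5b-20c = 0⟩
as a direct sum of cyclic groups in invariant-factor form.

Answer: M ≅ ℤ^2 ⊕ ℤ/5

Derivation:
rank_ℚ(R)=1; free=3−1=2
SNF(R) diag = [5] → torsion [5]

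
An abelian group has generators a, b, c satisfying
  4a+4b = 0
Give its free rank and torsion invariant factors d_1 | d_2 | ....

rank_ℚ(R)=1; free=3−1=2
SNF(R) diag = [4] → torsion [4]

Answer: M ≅ ℤ^2 ⊕ ℤ/4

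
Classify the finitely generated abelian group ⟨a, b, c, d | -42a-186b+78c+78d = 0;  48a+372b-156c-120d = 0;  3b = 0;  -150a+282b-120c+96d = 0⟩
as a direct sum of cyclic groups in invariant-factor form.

Answer: M ≅ ℤ/3 ⊕ ℤ/6 ⊕ ℤ/18 ⊕ ℤ/36

Derivation:
rank_ℚ(R)=4; free=4−4=0
SNF(R) diag = [3, 6, 18, 36] → torsion [3, 6, 18, 36]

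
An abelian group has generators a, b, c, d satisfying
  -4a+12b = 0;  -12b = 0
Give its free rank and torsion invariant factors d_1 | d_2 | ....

rank_ℚ(R)=2; free=4−2=2
SNF(R) diag = [4, 12] → torsion [4, 12]

Answer: M ≅ ℤ^2 ⊕ ℤ/4 ⊕ ℤ/12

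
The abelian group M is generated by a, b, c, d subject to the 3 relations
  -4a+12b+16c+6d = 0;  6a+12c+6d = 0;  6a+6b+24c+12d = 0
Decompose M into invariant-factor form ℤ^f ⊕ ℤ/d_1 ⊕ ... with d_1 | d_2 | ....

Answer: M ≅ ℤ^1 ⊕ ℤ/2 ⊕ ℤ/6 ⊕ ℤ/6

Derivation:
rank_ℚ(R)=3; free=4−3=1
SNF(R) diag = [2, 6, 6] → torsion [2, 6, 6]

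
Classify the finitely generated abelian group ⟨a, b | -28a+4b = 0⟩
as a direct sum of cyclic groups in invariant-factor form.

rank_ℚ(R)=1; free=2−1=1
SNF(R) diag = [4] → torsion [4]

Answer: M ≅ ℤ^1 ⊕ ℤ/4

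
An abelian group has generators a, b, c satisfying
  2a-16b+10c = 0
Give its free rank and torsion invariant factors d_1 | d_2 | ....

Answer: M ≅ ℤ^2 ⊕ ℤ/2

Derivation:
rank_ℚ(R)=1; free=3−1=2
SNF(R) diag = [2] → torsion [2]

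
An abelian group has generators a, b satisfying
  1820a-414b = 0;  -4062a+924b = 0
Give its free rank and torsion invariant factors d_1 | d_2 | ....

Answer: M ≅ ℤ/2 ⊕ ℤ/6

Derivation:
rank_ℚ(R)=2; free=2−2=0
SNF(R) diag = [2, 6] → torsion [2, 6]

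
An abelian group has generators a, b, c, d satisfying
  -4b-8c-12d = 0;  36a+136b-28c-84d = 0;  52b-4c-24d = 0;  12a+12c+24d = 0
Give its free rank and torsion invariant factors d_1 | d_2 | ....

rank_ℚ(R)=4; free=4−4=0
SNF(R) diag = [4, 12, 12, 36] → torsion [4, 12, 12, 36]

Answer: M ≅ ℤ/4 ⊕ ℤ/12 ⊕ ℤ/12 ⊕ ℤ/36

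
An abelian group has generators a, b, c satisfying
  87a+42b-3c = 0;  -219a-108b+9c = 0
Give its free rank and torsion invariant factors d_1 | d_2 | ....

rank_ℚ(R)=2; free=3−2=1
SNF(R) diag = [3, 6] → torsion [3, 6]

Answer: M ≅ ℤ^1 ⊕ ℤ/3 ⊕ ℤ/6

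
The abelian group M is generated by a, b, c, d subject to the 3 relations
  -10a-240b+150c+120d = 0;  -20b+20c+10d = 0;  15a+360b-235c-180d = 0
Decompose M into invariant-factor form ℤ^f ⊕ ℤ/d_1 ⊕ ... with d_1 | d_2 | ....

Answer: M ≅ ℤ^1 ⊕ ℤ/5 ⊕ ℤ/10 ⊕ ℤ/20

Derivation:
rank_ℚ(R)=3; free=4−3=1
SNF(R) diag = [5, 10, 20] → torsion [5, 10, 20]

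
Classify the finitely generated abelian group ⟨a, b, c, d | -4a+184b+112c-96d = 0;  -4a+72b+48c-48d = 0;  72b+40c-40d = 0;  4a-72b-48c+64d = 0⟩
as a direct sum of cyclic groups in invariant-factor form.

Answer: M ≅ ℤ/4 ⊕ ℤ/8 ⊕ ℤ/16 ⊕ ℤ/16

Derivation:
rank_ℚ(R)=4; free=4−4=0
SNF(R) diag = [4, 8, 16, 16] → torsion [4, 8, 16, 16]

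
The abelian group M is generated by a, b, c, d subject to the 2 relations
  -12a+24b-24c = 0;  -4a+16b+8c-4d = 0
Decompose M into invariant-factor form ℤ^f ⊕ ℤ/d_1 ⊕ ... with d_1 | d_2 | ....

rank_ℚ(R)=2; free=4−2=2
SNF(R) diag = [4, 12] → torsion [4, 12]

Answer: M ≅ ℤ^2 ⊕ ℤ/4 ⊕ ℤ/12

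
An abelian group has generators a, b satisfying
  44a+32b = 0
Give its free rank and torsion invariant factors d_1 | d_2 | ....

Answer: M ≅ ℤ^1 ⊕ ℤ/4

Derivation:
rank_ℚ(R)=1; free=2−1=1
SNF(R) diag = [4] → torsion [4]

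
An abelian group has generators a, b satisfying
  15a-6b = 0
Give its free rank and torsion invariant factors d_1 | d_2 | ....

rank_ℚ(R)=1; free=2−1=1
SNF(R) diag = [3] → torsion [3]

Answer: M ≅ ℤ^1 ⊕ ℤ/3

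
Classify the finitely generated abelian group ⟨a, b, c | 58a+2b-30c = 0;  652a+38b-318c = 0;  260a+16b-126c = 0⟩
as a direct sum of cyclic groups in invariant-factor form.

Answer: M ≅ ℤ/2 ⊕ ℤ/6 ⊕ ℤ/18

Derivation:
rank_ℚ(R)=3; free=3−3=0
SNF(R) diag = [2, 6, 18] → torsion [2, 6, 18]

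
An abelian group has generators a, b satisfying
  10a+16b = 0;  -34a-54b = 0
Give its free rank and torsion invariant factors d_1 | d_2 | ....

rank_ℚ(R)=2; free=2−2=0
SNF(R) diag = [2, 2] → torsion [2, 2]

Answer: M ≅ ℤ/2 ⊕ ℤ/2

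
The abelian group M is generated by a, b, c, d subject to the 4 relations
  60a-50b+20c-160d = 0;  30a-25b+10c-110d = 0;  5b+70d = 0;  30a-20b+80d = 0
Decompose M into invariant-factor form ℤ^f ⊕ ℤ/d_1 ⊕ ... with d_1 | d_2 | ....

rank_ℚ(R)=4; free=4−4=0
SNF(R) diag = [5, 10, 30, 60] → torsion [5, 10, 30, 60]

Answer: M ≅ ℤ/5 ⊕ ℤ/10 ⊕ ℤ/30 ⊕ ℤ/60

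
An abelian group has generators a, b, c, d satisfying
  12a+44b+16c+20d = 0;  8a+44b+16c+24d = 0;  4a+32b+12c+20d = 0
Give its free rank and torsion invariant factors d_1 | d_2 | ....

Answer: M ≅ ℤ^1 ⊕ ℤ/4 ⊕ ℤ/4 ⊕ ℤ/4

Derivation:
rank_ℚ(R)=3; free=4−3=1
SNF(R) diag = [4, 4, 4] → torsion [4, 4, 4]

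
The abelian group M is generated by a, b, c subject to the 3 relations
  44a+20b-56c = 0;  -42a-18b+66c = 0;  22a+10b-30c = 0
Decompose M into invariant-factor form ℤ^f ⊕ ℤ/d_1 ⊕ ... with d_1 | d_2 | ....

Answer: M ≅ ℤ/2 ⊕ ℤ/4 ⊕ ℤ/12

Derivation:
rank_ℚ(R)=3; free=3−3=0
SNF(R) diag = [2, 4, 12] → torsion [2, 4, 12]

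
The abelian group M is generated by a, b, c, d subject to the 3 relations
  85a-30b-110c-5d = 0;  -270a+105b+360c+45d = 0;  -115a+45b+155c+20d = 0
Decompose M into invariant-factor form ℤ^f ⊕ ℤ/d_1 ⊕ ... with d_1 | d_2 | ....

Answer: M ≅ ℤ^1 ⊕ ℤ/5 ⊕ ℤ/15 ⊕ ℤ/15

Derivation:
rank_ℚ(R)=3; free=4−3=1
SNF(R) diag = [5, 15, 15] → torsion [5, 15, 15]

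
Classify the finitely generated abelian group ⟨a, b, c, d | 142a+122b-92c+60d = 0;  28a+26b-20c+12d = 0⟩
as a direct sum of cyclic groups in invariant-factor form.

Answer: M ≅ ℤ^2 ⊕ ℤ/2 ⊕ ℤ/6

Derivation:
rank_ℚ(R)=2; free=4−2=2
SNF(R) diag = [2, 6] → torsion [2, 6]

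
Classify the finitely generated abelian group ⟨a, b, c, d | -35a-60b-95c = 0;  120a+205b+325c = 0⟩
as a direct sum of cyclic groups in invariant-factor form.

Answer: M ≅ ℤ^2 ⊕ ℤ/5 ⊕ ℤ/5

Derivation:
rank_ℚ(R)=2; free=4−2=2
SNF(R) diag = [5, 5] → torsion [5, 5]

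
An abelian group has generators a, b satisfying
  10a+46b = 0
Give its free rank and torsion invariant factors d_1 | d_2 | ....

rank_ℚ(R)=1; free=2−1=1
SNF(R) diag = [2] → torsion [2]

Answer: M ≅ ℤ^1 ⊕ ℤ/2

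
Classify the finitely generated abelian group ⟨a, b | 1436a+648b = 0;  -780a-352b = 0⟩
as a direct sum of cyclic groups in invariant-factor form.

rank_ℚ(R)=2; free=2−2=0
SNF(R) diag = [4, 8] → torsion [4, 8]

Answer: M ≅ ℤ/4 ⊕ ℤ/8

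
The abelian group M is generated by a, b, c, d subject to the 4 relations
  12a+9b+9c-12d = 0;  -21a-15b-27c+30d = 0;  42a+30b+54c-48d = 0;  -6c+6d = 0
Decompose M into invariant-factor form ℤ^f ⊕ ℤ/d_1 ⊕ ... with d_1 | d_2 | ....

Answer: M ≅ ℤ/3 ⊕ ℤ/3 ⊕ ℤ/6 ⊕ ℤ/12

Derivation:
rank_ℚ(R)=4; free=4−4=0
SNF(R) diag = [3, 3, 6, 12] → torsion [3, 3, 6, 12]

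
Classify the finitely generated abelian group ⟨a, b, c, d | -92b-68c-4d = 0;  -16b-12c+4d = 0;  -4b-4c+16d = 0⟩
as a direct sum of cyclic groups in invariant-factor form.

Answer: M ≅ ℤ^1 ⊕ ℤ/4 ⊕ ℤ/4 ⊕ ℤ/12

Derivation:
rank_ℚ(R)=3; free=4−3=1
SNF(R) diag = [4, 4, 12] → torsion [4, 4, 12]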